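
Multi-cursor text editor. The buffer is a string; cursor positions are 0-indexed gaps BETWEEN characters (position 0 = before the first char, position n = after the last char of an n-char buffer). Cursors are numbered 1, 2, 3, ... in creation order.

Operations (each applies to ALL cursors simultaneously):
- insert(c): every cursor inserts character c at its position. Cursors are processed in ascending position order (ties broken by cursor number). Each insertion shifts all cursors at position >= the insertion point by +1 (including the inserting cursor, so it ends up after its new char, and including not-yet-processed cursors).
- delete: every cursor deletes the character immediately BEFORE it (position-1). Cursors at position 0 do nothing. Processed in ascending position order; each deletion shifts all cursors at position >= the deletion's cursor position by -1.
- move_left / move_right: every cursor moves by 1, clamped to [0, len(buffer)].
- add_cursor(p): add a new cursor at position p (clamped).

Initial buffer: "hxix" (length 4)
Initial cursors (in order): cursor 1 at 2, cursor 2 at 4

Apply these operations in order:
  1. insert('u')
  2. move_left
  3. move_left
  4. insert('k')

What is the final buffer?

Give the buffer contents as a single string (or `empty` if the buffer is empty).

After op 1 (insert('u')): buffer="hxuixu" (len 6), cursors c1@3 c2@6, authorship ..1..2
After op 2 (move_left): buffer="hxuixu" (len 6), cursors c1@2 c2@5, authorship ..1..2
After op 3 (move_left): buffer="hxuixu" (len 6), cursors c1@1 c2@4, authorship ..1..2
After op 4 (insert('k')): buffer="hkxuikxu" (len 8), cursors c1@2 c2@6, authorship .1.1.2.2

Answer: hkxuikxu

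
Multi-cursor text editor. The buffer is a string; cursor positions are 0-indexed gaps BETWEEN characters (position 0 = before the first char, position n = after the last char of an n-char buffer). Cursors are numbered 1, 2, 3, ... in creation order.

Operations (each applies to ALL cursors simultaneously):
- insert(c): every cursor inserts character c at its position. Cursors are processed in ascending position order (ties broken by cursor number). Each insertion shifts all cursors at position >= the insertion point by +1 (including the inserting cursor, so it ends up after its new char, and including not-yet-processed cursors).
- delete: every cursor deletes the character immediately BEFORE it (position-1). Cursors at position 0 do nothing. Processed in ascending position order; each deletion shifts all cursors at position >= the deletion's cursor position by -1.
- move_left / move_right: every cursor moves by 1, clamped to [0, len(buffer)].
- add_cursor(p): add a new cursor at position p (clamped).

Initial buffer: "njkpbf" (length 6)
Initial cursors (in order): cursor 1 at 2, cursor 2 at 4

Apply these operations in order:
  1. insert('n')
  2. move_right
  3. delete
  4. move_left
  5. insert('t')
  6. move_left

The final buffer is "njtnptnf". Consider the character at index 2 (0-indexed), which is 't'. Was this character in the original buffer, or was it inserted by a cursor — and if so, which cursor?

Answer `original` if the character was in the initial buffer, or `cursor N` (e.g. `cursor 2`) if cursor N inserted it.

Answer: cursor 1

Derivation:
After op 1 (insert('n')): buffer="njnkpnbf" (len 8), cursors c1@3 c2@6, authorship ..1..2..
After op 2 (move_right): buffer="njnkpnbf" (len 8), cursors c1@4 c2@7, authorship ..1..2..
After op 3 (delete): buffer="njnpnf" (len 6), cursors c1@3 c2@5, authorship ..1.2.
After op 4 (move_left): buffer="njnpnf" (len 6), cursors c1@2 c2@4, authorship ..1.2.
After op 5 (insert('t')): buffer="njtnptnf" (len 8), cursors c1@3 c2@6, authorship ..11.22.
After op 6 (move_left): buffer="njtnptnf" (len 8), cursors c1@2 c2@5, authorship ..11.22.
Authorship (.=original, N=cursor N): . . 1 1 . 2 2 .
Index 2: author = 1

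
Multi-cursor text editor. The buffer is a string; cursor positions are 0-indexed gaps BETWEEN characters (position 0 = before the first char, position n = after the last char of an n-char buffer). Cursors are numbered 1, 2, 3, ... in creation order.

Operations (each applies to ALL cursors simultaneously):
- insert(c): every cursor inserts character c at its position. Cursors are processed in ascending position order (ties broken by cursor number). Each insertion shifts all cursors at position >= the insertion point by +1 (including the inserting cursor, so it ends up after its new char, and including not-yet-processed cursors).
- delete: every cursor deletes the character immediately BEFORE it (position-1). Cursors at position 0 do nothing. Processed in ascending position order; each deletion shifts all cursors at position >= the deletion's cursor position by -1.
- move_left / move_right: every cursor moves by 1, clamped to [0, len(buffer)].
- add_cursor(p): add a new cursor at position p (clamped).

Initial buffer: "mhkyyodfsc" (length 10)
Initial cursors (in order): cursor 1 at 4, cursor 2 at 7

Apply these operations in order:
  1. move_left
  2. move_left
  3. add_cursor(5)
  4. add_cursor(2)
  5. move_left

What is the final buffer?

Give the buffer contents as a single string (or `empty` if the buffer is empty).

After op 1 (move_left): buffer="mhkyyodfsc" (len 10), cursors c1@3 c2@6, authorship ..........
After op 2 (move_left): buffer="mhkyyodfsc" (len 10), cursors c1@2 c2@5, authorship ..........
After op 3 (add_cursor(5)): buffer="mhkyyodfsc" (len 10), cursors c1@2 c2@5 c3@5, authorship ..........
After op 4 (add_cursor(2)): buffer="mhkyyodfsc" (len 10), cursors c1@2 c4@2 c2@5 c3@5, authorship ..........
After op 5 (move_left): buffer="mhkyyodfsc" (len 10), cursors c1@1 c4@1 c2@4 c3@4, authorship ..........

Answer: mhkyyodfsc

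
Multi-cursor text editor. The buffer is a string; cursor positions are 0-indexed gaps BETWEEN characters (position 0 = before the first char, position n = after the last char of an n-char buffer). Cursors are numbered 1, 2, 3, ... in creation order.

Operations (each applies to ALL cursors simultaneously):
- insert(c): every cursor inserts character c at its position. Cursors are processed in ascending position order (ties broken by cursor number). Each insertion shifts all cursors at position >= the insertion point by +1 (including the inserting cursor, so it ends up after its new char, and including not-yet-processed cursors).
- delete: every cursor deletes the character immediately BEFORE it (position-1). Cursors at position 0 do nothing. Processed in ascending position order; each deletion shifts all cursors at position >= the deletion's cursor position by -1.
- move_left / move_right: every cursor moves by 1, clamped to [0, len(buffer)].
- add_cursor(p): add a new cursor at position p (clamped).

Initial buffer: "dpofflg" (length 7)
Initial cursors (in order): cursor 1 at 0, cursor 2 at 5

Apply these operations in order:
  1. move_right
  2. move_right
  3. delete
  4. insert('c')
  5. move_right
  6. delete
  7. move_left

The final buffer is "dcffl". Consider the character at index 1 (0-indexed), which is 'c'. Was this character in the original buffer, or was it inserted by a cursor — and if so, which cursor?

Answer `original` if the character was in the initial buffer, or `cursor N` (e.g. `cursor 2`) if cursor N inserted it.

Answer: cursor 1

Derivation:
After op 1 (move_right): buffer="dpofflg" (len 7), cursors c1@1 c2@6, authorship .......
After op 2 (move_right): buffer="dpofflg" (len 7), cursors c1@2 c2@7, authorship .......
After op 3 (delete): buffer="doffl" (len 5), cursors c1@1 c2@5, authorship .....
After op 4 (insert('c')): buffer="dcofflc" (len 7), cursors c1@2 c2@7, authorship .1....2
After op 5 (move_right): buffer="dcofflc" (len 7), cursors c1@3 c2@7, authorship .1....2
After op 6 (delete): buffer="dcffl" (len 5), cursors c1@2 c2@5, authorship .1...
After op 7 (move_left): buffer="dcffl" (len 5), cursors c1@1 c2@4, authorship .1...
Authorship (.=original, N=cursor N): . 1 . . .
Index 1: author = 1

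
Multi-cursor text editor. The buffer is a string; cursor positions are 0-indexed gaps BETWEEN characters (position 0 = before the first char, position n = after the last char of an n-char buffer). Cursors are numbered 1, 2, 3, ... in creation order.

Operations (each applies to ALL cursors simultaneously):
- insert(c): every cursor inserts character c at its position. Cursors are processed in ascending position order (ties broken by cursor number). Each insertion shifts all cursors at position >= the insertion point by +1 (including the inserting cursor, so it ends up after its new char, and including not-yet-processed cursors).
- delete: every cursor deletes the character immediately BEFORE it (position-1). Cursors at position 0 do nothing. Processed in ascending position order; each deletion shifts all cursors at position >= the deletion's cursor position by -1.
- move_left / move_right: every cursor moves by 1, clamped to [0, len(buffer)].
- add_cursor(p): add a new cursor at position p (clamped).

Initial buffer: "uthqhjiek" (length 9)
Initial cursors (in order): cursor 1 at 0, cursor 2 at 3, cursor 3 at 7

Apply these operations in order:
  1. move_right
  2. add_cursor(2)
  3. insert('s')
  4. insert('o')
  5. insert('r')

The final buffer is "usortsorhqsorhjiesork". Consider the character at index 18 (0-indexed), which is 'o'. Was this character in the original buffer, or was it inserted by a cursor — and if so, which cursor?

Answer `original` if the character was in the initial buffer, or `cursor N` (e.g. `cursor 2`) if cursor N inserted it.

After op 1 (move_right): buffer="uthqhjiek" (len 9), cursors c1@1 c2@4 c3@8, authorship .........
After op 2 (add_cursor(2)): buffer="uthqhjiek" (len 9), cursors c1@1 c4@2 c2@4 c3@8, authorship .........
After op 3 (insert('s')): buffer="ustshqshjiesk" (len 13), cursors c1@2 c4@4 c2@7 c3@12, authorship .1.4..2....3.
After op 4 (insert('o')): buffer="usotsohqsohjiesok" (len 17), cursors c1@3 c4@6 c2@10 c3@16, authorship .11.44..22....33.
After op 5 (insert('r')): buffer="usortsorhqsorhjiesork" (len 21), cursors c1@4 c4@8 c2@13 c3@20, authorship .111.444..222....333.
Authorship (.=original, N=cursor N): . 1 1 1 . 4 4 4 . . 2 2 2 . . . . 3 3 3 .
Index 18: author = 3

Answer: cursor 3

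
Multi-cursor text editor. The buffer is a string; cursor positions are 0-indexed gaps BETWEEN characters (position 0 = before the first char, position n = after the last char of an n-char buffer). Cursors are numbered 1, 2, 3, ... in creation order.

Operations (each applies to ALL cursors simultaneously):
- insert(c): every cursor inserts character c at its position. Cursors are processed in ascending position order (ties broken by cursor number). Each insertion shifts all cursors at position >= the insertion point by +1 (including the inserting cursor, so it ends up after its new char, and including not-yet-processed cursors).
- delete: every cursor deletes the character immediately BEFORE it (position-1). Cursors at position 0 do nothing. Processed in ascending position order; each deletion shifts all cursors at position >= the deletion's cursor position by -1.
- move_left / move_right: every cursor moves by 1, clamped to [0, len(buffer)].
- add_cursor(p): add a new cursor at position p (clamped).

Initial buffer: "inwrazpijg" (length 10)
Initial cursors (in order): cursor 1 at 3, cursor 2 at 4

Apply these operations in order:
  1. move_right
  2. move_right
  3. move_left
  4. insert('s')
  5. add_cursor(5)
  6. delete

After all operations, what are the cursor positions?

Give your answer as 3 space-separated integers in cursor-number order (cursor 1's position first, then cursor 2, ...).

Answer: 3 4 3

Derivation:
After op 1 (move_right): buffer="inwrazpijg" (len 10), cursors c1@4 c2@5, authorship ..........
After op 2 (move_right): buffer="inwrazpijg" (len 10), cursors c1@5 c2@6, authorship ..........
After op 3 (move_left): buffer="inwrazpijg" (len 10), cursors c1@4 c2@5, authorship ..........
After op 4 (insert('s')): buffer="inwrsaszpijg" (len 12), cursors c1@5 c2@7, authorship ....1.2.....
After op 5 (add_cursor(5)): buffer="inwrsaszpijg" (len 12), cursors c1@5 c3@5 c2@7, authorship ....1.2.....
After op 6 (delete): buffer="inwazpijg" (len 9), cursors c1@3 c3@3 c2@4, authorship .........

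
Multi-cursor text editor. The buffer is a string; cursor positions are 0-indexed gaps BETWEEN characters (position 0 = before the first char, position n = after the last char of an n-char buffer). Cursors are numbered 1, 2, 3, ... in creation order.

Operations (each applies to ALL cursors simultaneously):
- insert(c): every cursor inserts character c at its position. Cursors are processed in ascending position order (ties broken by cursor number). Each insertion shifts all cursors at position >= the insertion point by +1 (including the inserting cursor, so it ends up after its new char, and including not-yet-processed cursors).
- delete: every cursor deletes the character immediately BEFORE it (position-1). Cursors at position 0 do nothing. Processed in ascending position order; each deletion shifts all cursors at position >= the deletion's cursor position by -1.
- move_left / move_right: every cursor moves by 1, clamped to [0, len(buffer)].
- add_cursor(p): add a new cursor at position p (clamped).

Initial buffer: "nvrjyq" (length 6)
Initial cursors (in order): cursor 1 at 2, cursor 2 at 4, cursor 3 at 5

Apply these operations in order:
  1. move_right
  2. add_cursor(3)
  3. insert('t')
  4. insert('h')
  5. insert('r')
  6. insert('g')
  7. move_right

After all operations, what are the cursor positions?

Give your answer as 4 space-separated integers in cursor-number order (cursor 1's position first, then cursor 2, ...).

Answer: 12 18 22 12

Derivation:
After op 1 (move_right): buffer="nvrjyq" (len 6), cursors c1@3 c2@5 c3@6, authorship ......
After op 2 (add_cursor(3)): buffer="nvrjyq" (len 6), cursors c1@3 c4@3 c2@5 c3@6, authorship ......
After op 3 (insert('t')): buffer="nvrttjytqt" (len 10), cursors c1@5 c4@5 c2@8 c3@10, authorship ...14..2.3
After op 4 (insert('h')): buffer="nvrtthhjythqth" (len 14), cursors c1@7 c4@7 c2@11 c3@14, authorship ...1414..22.33
After op 5 (insert('r')): buffer="nvrtthhrrjythrqthr" (len 18), cursors c1@9 c4@9 c2@14 c3@18, authorship ...141414..222.333
After op 6 (insert('g')): buffer="nvrtthhrrggjythrgqthrg" (len 22), cursors c1@11 c4@11 c2@17 c3@22, authorship ...14141414..2222.3333
After op 7 (move_right): buffer="nvrtthhrrggjythrgqthrg" (len 22), cursors c1@12 c4@12 c2@18 c3@22, authorship ...14141414..2222.3333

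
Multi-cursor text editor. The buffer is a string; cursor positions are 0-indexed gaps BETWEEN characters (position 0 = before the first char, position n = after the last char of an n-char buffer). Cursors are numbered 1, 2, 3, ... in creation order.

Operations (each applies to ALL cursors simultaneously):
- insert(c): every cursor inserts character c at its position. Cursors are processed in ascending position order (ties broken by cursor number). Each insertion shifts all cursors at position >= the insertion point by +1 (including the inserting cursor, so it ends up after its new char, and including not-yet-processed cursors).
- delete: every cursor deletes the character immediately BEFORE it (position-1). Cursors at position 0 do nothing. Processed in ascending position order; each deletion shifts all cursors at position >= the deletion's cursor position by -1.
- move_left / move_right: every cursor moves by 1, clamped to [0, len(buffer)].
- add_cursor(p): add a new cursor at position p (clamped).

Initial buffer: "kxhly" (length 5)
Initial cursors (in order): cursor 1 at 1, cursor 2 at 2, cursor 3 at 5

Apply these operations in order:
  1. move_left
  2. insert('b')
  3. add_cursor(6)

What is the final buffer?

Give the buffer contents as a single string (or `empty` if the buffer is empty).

Answer: bkbxhlby

Derivation:
After op 1 (move_left): buffer="kxhly" (len 5), cursors c1@0 c2@1 c3@4, authorship .....
After op 2 (insert('b')): buffer="bkbxhlby" (len 8), cursors c1@1 c2@3 c3@7, authorship 1.2...3.
After op 3 (add_cursor(6)): buffer="bkbxhlby" (len 8), cursors c1@1 c2@3 c4@6 c3@7, authorship 1.2...3.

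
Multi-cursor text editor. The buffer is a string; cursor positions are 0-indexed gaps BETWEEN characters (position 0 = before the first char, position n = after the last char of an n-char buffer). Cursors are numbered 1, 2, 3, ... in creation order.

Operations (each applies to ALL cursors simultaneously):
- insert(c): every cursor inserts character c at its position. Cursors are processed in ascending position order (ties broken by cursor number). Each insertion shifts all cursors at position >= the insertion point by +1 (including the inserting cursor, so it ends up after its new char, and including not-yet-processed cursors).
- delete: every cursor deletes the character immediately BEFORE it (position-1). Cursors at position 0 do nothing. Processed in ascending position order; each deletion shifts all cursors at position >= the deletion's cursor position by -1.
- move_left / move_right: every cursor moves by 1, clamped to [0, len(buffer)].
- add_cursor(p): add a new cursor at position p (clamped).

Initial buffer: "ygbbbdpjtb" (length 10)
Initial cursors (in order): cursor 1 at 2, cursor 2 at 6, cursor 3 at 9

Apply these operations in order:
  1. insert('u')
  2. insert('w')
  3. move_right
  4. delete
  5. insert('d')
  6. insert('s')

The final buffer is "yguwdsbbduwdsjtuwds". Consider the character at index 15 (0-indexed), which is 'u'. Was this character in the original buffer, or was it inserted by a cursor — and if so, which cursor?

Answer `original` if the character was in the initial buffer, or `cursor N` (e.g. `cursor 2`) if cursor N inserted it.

After op 1 (insert('u')): buffer="ygubbbdupjtub" (len 13), cursors c1@3 c2@8 c3@12, authorship ..1....2...3.
After op 2 (insert('w')): buffer="yguwbbbduwpjtuwb" (len 16), cursors c1@4 c2@10 c3@15, authorship ..11....22...33.
After op 3 (move_right): buffer="yguwbbbduwpjtuwb" (len 16), cursors c1@5 c2@11 c3@16, authorship ..11....22...33.
After op 4 (delete): buffer="yguwbbduwjtuw" (len 13), cursors c1@4 c2@9 c3@13, authorship ..11...22..33
After op 5 (insert('d')): buffer="yguwdbbduwdjtuwd" (len 16), cursors c1@5 c2@11 c3@16, authorship ..111...222..333
After op 6 (insert('s')): buffer="yguwdsbbduwdsjtuwds" (len 19), cursors c1@6 c2@13 c3@19, authorship ..1111...2222..3333
Authorship (.=original, N=cursor N): . . 1 1 1 1 . . . 2 2 2 2 . . 3 3 3 3
Index 15: author = 3

Answer: cursor 3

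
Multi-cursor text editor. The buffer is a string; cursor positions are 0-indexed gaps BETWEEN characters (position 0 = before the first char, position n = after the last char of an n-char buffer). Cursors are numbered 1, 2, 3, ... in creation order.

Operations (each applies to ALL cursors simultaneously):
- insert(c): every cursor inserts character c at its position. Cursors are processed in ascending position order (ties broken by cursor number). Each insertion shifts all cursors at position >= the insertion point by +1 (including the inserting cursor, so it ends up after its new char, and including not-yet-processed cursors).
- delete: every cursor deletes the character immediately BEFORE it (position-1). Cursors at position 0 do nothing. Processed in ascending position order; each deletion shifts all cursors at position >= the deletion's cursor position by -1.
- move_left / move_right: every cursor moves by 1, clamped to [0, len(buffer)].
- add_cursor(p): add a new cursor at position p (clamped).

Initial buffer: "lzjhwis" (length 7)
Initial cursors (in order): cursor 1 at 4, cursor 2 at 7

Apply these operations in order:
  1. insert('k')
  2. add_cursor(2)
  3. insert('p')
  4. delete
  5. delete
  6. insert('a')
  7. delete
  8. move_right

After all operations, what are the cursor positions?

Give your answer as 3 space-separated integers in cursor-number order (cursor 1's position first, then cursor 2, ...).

After op 1 (insert('k')): buffer="lzjhkwisk" (len 9), cursors c1@5 c2@9, authorship ....1...2
After op 2 (add_cursor(2)): buffer="lzjhkwisk" (len 9), cursors c3@2 c1@5 c2@9, authorship ....1...2
After op 3 (insert('p')): buffer="lzpjhkpwiskp" (len 12), cursors c3@3 c1@7 c2@12, authorship ..3..11...22
After op 4 (delete): buffer="lzjhkwisk" (len 9), cursors c3@2 c1@5 c2@9, authorship ....1...2
After op 5 (delete): buffer="ljhwis" (len 6), cursors c3@1 c1@3 c2@6, authorship ......
After op 6 (insert('a')): buffer="lajhawisa" (len 9), cursors c3@2 c1@5 c2@9, authorship .3..1...2
After op 7 (delete): buffer="ljhwis" (len 6), cursors c3@1 c1@3 c2@6, authorship ......
After op 8 (move_right): buffer="ljhwis" (len 6), cursors c3@2 c1@4 c2@6, authorship ......

Answer: 4 6 2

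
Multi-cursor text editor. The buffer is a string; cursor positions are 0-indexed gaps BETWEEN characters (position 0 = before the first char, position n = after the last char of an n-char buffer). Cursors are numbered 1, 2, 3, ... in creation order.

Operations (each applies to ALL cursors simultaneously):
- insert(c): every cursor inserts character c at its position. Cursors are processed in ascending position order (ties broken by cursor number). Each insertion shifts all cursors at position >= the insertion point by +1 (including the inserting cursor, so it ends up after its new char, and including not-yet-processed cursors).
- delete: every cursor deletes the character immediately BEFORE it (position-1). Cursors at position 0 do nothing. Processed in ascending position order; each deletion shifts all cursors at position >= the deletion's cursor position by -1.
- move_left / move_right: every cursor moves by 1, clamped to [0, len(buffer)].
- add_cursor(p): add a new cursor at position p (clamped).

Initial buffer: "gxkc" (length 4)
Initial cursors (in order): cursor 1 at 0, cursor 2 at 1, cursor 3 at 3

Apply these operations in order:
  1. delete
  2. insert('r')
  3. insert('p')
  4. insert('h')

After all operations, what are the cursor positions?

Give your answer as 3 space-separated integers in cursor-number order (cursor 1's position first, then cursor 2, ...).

After op 1 (delete): buffer="xc" (len 2), cursors c1@0 c2@0 c3@1, authorship ..
After op 2 (insert('r')): buffer="rrxrc" (len 5), cursors c1@2 c2@2 c3@4, authorship 12.3.
After op 3 (insert('p')): buffer="rrppxrpc" (len 8), cursors c1@4 c2@4 c3@7, authorship 1212.33.
After op 4 (insert('h')): buffer="rrpphhxrphc" (len 11), cursors c1@6 c2@6 c3@10, authorship 121212.333.

Answer: 6 6 10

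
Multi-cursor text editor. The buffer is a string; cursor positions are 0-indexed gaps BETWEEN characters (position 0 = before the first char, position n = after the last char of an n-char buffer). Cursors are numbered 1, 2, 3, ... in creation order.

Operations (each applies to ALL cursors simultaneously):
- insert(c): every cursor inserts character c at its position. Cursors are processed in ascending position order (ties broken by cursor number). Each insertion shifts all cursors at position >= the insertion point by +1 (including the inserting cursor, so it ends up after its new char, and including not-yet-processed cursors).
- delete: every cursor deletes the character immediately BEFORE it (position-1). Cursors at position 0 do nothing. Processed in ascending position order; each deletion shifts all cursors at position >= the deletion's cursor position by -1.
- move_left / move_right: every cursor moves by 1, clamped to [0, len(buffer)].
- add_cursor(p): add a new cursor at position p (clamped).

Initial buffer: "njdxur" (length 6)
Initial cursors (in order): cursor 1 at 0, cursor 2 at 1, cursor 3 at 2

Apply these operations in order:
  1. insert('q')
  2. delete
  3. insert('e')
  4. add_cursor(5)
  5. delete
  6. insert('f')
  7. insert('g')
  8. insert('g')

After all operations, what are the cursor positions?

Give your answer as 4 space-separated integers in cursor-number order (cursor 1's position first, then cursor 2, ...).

Answer: 3 13 13 13

Derivation:
After op 1 (insert('q')): buffer="qnqjqdxur" (len 9), cursors c1@1 c2@3 c3@5, authorship 1.2.3....
After op 2 (delete): buffer="njdxur" (len 6), cursors c1@0 c2@1 c3@2, authorship ......
After op 3 (insert('e')): buffer="enejedxur" (len 9), cursors c1@1 c2@3 c3@5, authorship 1.2.3....
After op 4 (add_cursor(5)): buffer="enejedxur" (len 9), cursors c1@1 c2@3 c3@5 c4@5, authorship 1.2.3....
After op 5 (delete): buffer="ndxur" (len 5), cursors c1@0 c2@1 c3@1 c4@1, authorship .....
After op 6 (insert('f')): buffer="fnfffdxur" (len 9), cursors c1@1 c2@5 c3@5 c4@5, authorship 1.234....
After op 7 (insert('g')): buffer="fgnfffgggdxur" (len 13), cursors c1@2 c2@9 c3@9 c4@9, authorship 11.234234....
After op 8 (insert('g')): buffer="fggnfffggggggdxur" (len 17), cursors c1@3 c2@13 c3@13 c4@13, authorship 111.234234234....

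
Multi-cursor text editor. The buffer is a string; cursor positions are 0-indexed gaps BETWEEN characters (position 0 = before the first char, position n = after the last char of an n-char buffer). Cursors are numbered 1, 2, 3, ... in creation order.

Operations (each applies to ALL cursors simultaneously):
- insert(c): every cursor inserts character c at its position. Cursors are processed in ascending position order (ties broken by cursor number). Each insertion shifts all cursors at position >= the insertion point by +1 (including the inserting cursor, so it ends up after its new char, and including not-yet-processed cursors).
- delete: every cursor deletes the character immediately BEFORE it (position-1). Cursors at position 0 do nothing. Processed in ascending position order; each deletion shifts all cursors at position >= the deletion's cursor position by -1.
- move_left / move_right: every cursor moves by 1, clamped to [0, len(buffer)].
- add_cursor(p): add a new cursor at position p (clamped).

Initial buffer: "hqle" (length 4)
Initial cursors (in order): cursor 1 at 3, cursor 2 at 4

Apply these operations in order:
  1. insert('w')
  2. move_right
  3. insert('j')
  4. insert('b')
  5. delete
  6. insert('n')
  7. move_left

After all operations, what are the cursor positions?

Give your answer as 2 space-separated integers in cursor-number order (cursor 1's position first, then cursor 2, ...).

After op 1 (insert('w')): buffer="hqlwew" (len 6), cursors c1@4 c2@6, authorship ...1.2
After op 2 (move_right): buffer="hqlwew" (len 6), cursors c1@5 c2@6, authorship ...1.2
After op 3 (insert('j')): buffer="hqlwejwj" (len 8), cursors c1@6 c2@8, authorship ...1.122
After op 4 (insert('b')): buffer="hqlwejbwjb" (len 10), cursors c1@7 c2@10, authorship ...1.11222
After op 5 (delete): buffer="hqlwejwj" (len 8), cursors c1@6 c2@8, authorship ...1.122
After op 6 (insert('n')): buffer="hqlwejnwjn" (len 10), cursors c1@7 c2@10, authorship ...1.11222
After op 7 (move_left): buffer="hqlwejnwjn" (len 10), cursors c1@6 c2@9, authorship ...1.11222

Answer: 6 9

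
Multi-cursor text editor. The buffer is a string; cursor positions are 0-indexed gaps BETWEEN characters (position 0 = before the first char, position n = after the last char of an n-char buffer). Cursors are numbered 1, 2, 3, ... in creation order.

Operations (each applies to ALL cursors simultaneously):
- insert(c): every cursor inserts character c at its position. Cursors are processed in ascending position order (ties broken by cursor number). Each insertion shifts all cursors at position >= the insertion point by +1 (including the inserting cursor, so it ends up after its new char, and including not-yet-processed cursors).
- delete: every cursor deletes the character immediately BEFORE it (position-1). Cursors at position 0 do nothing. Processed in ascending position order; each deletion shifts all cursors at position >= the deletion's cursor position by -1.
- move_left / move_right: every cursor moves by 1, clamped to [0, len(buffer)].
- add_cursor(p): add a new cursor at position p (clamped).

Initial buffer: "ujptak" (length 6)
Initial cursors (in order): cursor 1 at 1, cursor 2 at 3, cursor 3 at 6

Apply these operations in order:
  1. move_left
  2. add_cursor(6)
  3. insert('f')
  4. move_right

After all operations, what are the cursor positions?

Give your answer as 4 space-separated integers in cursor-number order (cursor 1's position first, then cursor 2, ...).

After op 1 (move_left): buffer="ujptak" (len 6), cursors c1@0 c2@2 c3@5, authorship ......
After op 2 (add_cursor(6)): buffer="ujptak" (len 6), cursors c1@0 c2@2 c3@5 c4@6, authorship ......
After op 3 (insert('f')): buffer="fujfptafkf" (len 10), cursors c1@1 c2@4 c3@8 c4@10, authorship 1..2...3.4
After op 4 (move_right): buffer="fujfptafkf" (len 10), cursors c1@2 c2@5 c3@9 c4@10, authorship 1..2...3.4

Answer: 2 5 9 10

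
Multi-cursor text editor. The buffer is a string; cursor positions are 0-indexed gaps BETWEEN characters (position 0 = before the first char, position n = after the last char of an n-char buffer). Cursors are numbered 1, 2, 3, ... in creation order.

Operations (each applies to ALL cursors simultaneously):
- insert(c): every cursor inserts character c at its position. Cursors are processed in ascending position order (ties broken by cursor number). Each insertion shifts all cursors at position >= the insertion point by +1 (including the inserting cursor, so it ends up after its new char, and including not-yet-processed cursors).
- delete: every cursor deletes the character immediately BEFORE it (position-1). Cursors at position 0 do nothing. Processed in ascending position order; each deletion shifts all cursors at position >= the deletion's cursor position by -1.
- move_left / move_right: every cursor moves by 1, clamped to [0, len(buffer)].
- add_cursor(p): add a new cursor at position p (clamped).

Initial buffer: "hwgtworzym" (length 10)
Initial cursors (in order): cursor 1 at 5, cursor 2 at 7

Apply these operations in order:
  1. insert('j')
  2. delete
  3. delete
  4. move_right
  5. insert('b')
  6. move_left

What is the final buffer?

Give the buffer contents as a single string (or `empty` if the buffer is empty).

Answer: hwgtobzbym

Derivation:
After op 1 (insert('j')): buffer="hwgtwjorjzym" (len 12), cursors c1@6 c2@9, authorship .....1..2...
After op 2 (delete): buffer="hwgtworzym" (len 10), cursors c1@5 c2@7, authorship ..........
After op 3 (delete): buffer="hwgtozym" (len 8), cursors c1@4 c2@5, authorship ........
After op 4 (move_right): buffer="hwgtozym" (len 8), cursors c1@5 c2@6, authorship ........
After op 5 (insert('b')): buffer="hwgtobzbym" (len 10), cursors c1@6 c2@8, authorship .....1.2..
After op 6 (move_left): buffer="hwgtobzbym" (len 10), cursors c1@5 c2@7, authorship .....1.2..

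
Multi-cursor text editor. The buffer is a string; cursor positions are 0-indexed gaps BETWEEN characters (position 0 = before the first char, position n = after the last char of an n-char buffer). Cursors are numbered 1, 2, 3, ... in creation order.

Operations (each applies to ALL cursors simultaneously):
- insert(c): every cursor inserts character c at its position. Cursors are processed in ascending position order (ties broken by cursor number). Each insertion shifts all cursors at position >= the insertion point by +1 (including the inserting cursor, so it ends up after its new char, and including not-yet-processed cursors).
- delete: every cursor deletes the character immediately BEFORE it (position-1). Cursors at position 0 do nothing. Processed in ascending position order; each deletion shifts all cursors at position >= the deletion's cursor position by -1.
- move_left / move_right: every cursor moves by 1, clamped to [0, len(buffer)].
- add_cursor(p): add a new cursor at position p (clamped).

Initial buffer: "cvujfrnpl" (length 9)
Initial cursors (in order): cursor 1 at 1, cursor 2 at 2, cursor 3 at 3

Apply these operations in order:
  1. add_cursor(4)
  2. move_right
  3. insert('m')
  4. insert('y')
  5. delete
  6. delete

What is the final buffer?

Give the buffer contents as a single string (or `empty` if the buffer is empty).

Answer: cvujfrnpl

Derivation:
After op 1 (add_cursor(4)): buffer="cvujfrnpl" (len 9), cursors c1@1 c2@2 c3@3 c4@4, authorship .........
After op 2 (move_right): buffer="cvujfrnpl" (len 9), cursors c1@2 c2@3 c3@4 c4@5, authorship .........
After op 3 (insert('m')): buffer="cvmumjmfmrnpl" (len 13), cursors c1@3 c2@5 c3@7 c4@9, authorship ..1.2.3.4....
After op 4 (insert('y')): buffer="cvmyumyjmyfmyrnpl" (len 17), cursors c1@4 c2@7 c3@10 c4@13, authorship ..11.22.33.44....
After op 5 (delete): buffer="cvmumjmfmrnpl" (len 13), cursors c1@3 c2@5 c3@7 c4@9, authorship ..1.2.3.4....
After op 6 (delete): buffer="cvujfrnpl" (len 9), cursors c1@2 c2@3 c3@4 c4@5, authorship .........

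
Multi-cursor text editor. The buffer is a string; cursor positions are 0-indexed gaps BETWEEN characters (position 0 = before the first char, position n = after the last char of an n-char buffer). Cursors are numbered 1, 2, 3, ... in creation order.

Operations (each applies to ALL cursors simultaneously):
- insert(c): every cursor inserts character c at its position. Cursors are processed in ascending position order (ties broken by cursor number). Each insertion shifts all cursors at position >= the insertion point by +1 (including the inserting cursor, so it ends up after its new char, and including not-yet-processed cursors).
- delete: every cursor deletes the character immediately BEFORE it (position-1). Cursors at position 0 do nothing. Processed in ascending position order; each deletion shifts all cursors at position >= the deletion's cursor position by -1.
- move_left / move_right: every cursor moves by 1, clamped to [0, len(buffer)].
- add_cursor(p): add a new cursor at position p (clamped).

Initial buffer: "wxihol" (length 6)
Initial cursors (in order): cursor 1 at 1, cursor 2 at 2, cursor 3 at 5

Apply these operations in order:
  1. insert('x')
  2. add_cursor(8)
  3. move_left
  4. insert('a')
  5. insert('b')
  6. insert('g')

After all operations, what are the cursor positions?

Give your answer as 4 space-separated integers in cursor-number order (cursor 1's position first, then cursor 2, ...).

Answer: 4 9 19 19

Derivation:
After op 1 (insert('x')): buffer="wxxxihoxl" (len 9), cursors c1@2 c2@4 c3@8, authorship .1.2...3.
After op 2 (add_cursor(8)): buffer="wxxxihoxl" (len 9), cursors c1@2 c2@4 c3@8 c4@8, authorship .1.2...3.
After op 3 (move_left): buffer="wxxxihoxl" (len 9), cursors c1@1 c2@3 c3@7 c4@7, authorship .1.2...3.
After op 4 (insert('a')): buffer="waxxaxihoaaxl" (len 13), cursors c1@2 c2@5 c3@11 c4@11, authorship .11.22...343.
After op 5 (insert('b')): buffer="wabxxabxihoaabbxl" (len 17), cursors c1@3 c2@7 c3@15 c4@15, authorship .111.222...34343.
After op 6 (insert('g')): buffer="wabgxxabgxihoaabbggxl" (len 21), cursors c1@4 c2@9 c3@19 c4@19, authorship .1111.2222...3434343.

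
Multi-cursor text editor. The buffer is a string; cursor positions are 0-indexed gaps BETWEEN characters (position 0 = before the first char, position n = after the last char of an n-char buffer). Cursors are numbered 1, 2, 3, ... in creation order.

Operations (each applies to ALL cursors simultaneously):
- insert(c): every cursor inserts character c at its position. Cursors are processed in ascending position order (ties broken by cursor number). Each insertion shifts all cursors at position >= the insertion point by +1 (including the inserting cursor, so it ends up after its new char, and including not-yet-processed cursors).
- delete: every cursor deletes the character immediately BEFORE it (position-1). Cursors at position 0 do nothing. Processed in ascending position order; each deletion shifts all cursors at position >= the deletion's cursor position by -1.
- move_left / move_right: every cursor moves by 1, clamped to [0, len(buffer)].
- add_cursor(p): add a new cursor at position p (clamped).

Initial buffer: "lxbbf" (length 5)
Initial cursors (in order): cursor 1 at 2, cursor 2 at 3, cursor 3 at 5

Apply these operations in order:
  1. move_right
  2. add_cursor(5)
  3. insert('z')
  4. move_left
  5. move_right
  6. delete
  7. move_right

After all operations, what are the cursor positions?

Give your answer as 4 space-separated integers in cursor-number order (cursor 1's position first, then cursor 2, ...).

After op 1 (move_right): buffer="lxbbf" (len 5), cursors c1@3 c2@4 c3@5, authorship .....
After op 2 (add_cursor(5)): buffer="lxbbf" (len 5), cursors c1@3 c2@4 c3@5 c4@5, authorship .....
After op 3 (insert('z')): buffer="lxbzbzfzz" (len 9), cursors c1@4 c2@6 c3@9 c4@9, authorship ...1.2.34
After op 4 (move_left): buffer="lxbzbzfzz" (len 9), cursors c1@3 c2@5 c3@8 c4@8, authorship ...1.2.34
After op 5 (move_right): buffer="lxbzbzfzz" (len 9), cursors c1@4 c2@6 c3@9 c4@9, authorship ...1.2.34
After op 6 (delete): buffer="lxbbf" (len 5), cursors c1@3 c2@4 c3@5 c4@5, authorship .....
After op 7 (move_right): buffer="lxbbf" (len 5), cursors c1@4 c2@5 c3@5 c4@5, authorship .....

Answer: 4 5 5 5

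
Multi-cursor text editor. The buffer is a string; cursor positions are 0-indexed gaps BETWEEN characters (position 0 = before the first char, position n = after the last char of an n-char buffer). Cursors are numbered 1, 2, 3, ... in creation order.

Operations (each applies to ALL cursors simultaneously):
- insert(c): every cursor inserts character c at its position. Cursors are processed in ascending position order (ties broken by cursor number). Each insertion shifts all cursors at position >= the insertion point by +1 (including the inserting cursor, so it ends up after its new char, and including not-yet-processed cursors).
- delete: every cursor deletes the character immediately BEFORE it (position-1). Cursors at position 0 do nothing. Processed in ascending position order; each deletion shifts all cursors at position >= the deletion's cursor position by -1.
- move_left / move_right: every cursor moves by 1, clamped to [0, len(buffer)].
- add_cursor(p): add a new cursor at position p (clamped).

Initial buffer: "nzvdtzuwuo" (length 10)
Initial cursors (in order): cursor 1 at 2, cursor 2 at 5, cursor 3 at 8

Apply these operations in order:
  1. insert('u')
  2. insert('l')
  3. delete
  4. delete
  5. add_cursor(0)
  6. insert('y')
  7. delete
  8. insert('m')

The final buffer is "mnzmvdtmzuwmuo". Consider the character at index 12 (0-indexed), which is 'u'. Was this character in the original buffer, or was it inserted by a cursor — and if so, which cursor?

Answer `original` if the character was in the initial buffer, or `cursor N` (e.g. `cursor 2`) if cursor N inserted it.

After op 1 (insert('u')): buffer="nzuvdtuzuwuuo" (len 13), cursors c1@3 c2@7 c3@11, authorship ..1...2...3..
After op 2 (insert('l')): buffer="nzulvdtulzuwuluo" (len 16), cursors c1@4 c2@9 c3@14, authorship ..11...22...33..
After op 3 (delete): buffer="nzuvdtuzuwuuo" (len 13), cursors c1@3 c2@7 c3@11, authorship ..1...2...3..
After op 4 (delete): buffer="nzvdtzuwuo" (len 10), cursors c1@2 c2@5 c3@8, authorship ..........
After op 5 (add_cursor(0)): buffer="nzvdtzuwuo" (len 10), cursors c4@0 c1@2 c2@5 c3@8, authorship ..........
After op 6 (insert('y')): buffer="ynzyvdtyzuwyuo" (len 14), cursors c4@1 c1@4 c2@8 c3@12, authorship 4..1...2...3..
After op 7 (delete): buffer="nzvdtzuwuo" (len 10), cursors c4@0 c1@2 c2@5 c3@8, authorship ..........
After op 8 (insert('m')): buffer="mnzmvdtmzuwmuo" (len 14), cursors c4@1 c1@4 c2@8 c3@12, authorship 4..1...2...3..
Authorship (.=original, N=cursor N): 4 . . 1 . . . 2 . . . 3 . .
Index 12: author = original

Answer: original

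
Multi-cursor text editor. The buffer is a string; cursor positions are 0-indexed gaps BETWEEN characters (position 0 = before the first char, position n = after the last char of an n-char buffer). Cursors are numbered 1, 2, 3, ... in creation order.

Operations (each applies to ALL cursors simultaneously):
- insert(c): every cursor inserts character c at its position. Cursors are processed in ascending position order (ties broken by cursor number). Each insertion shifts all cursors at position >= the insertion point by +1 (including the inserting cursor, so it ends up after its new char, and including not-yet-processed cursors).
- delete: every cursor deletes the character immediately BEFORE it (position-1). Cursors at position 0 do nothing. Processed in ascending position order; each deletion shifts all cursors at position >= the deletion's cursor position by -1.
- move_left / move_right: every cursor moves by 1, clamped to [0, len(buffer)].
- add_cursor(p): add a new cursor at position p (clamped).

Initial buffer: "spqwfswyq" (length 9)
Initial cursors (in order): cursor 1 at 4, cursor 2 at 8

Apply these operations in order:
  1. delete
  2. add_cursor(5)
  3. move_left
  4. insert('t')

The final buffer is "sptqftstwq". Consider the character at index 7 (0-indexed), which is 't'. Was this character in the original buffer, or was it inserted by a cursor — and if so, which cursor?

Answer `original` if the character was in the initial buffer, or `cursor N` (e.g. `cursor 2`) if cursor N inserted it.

Answer: cursor 2

Derivation:
After op 1 (delete): buffer="spqfswq" (len 7), cursors c1@3 c2@6, authorship .......
After op 2 (add_cursor(5)): buffer="spqfswq" (len 7), cursors c1@3 c3@5 c2@6, authorship .......
After op 3 (move_left): buffer="spqfswq" (len 7), cursors c1@2 c3@4 c2@5, authorship .......
After op 4 (insert('t')): buffer="sptqftstwq" (len 10), cursors c1@3 c3@6 c2@8, authorship ..1..3.2..
Authorship (.=original, N=cursor N): . . 1 . . 3 . 2 . .
Index 7: author = 2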